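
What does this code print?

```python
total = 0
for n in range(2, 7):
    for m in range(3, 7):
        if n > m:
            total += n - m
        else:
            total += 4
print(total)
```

66

n=2,m=3: not 2>3, total = 0+4 = 4
n=2,m=4: not 2>4, total = 4+4 = 8
n=2,m=5: not 2>5, total = 8+4 = 12
n=2,m=6: not 2>6, total = 12+4 = 16
n=3,m=3: not 3>3, total = 16+4 = 20
n=3,m=4: not 3>4, total = 20+4 = 24
n=3,m=5: not 3>5, total = 24+4 = 28
n=3,m=6: not 3>6, total = 28+4 = 32
n=4,m=3: 4>3, total = 32+1 = 33
n=4,m=4: not 4>4, total = 33+4 = 37
n=4,m=5: not 4>5, total = 37+4 = 41
n=4,m=6: not 4>6, total = 41+4 = 45
n=5,m=3: 5>3, total = 45+2 = 47
n=5,m=4: 5>4, total = 47+1 = 48
n=5,m=5: not 5>5, total = 48+4 = 52
n=5,m=6: not 5>6, total = 52+4 = 56
n=6,m=3: 6>3, total = 56+3 = 59
n=6,m=4: 6>4, total = 59+2 = 61
n=6,m=5: 6>5, total = 61+1 = 62
n=6,m=6: not 6>6, total = 62+4 = 66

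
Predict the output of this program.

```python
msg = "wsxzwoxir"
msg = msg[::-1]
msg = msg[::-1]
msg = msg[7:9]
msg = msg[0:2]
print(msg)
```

ir

reverse → 'rixowzxsw'
reverse → 'wsxzwoxir'
slice [7:9] → 'ir'
slice [0:2] → 'ir'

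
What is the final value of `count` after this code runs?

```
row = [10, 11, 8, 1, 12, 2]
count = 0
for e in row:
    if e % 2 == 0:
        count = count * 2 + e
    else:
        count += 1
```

150

e=10: even, count = 0*2+10 = 10
e=11: not even, count = 10+1 = 11
e=8: even, count = 11*2+8 = 30
e=1: not even, count = 30+1 = 31
e=12: even, count = 31*2+12 = 74
e=2: even, count = 74*2+2 = 150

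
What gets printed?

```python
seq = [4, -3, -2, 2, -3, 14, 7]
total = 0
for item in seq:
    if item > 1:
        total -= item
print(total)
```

-27

item=4: >1, total = 0-4 = -4
item=-3: not >1
item=-2: not >1
item=2: >1, total = (-4)-2 = -6
item=-3: not >1
item=14: >1, total = (-6)-14 = -20
item=7: >1, total = (-20)-7 = -27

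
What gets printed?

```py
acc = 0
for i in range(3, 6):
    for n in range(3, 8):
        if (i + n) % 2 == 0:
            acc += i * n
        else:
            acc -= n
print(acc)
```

125

i=3,n=3: even sum, acc = 0+9 = 9
i=3,n=4: odd sum, acc = 9-4 = 5
i=3,n=5: even sum, acc = 5+15 = 20
i=3,n=6: odd sum, acc = 20-6 = 14
i=3,n=7: even sum, acc = 14+21 = 35
i=4,n=3: odd sum, acc = 35-3 = 32
i=4,n=4: even sum, acc = 32+16 = 48
i=4,n=5: odd sum, acc = 48-5 = 43
i=4,n=6: even sum, acc = 43+24 = 67
i=4,n=7: odd sum, acc = 67-7 = 60
i=5,n=3: even sum, acc = 60+15 = 75
i=5,n=4: odd sum, acc = 75-4 = 71
i=5,n=5: even sum, acc = 71+25 = 96
i=5,n=6: odd sum, acc = 96-6 = 90
i=5,n=7: even sum, acc = 90+35 = 125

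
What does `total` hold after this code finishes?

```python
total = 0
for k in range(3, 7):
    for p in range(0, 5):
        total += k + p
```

k=3,p=0: total = 0+3 = 3
k=3,p=1: total = 3+4 = 7
k=3,p=2: total = 7+5 = 12
k=3,p=3: total = 12+6 = 18
k=3,p=4: total = 18+7 = 25
k=4,p=0: total = 25+4 = 29
k=4,p=1: total = 29+5 = 34
k=4,p=2: total = 34+6 = 40
k=4,p=3: total = 40+7 = 47
k=4,p=4: total = 47+8 = 55
k=5,p=0: total = 55+5 = 60
k=5,p=1: total = 60+6 = 66
k=5,p=2: total = 66+7 = 73
k=5,p=3: total = 73+8 = 81
k=5,p=4: total = 81+9 = 90
k=6,p=0: total = 90+6 = 96
k=6,p=1: total = 96+7 = 103
k=6,p=2: total = 103+8 = 111
k=6,p=3: total = 111+9 = 120
k=6,p=4: total = 120+10 = 130

130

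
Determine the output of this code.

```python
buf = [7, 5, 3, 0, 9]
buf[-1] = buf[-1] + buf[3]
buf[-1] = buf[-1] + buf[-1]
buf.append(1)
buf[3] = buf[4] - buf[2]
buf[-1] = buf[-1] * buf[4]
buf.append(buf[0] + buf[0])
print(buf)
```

[7, 5, 3, 15, 18, 18, 14]

buf[-1] = buf[-1]+buf[3] = 9+0 = 9 → [7, 5, 3, 0, 9]
buf[-1] = buf[-1]+buf[-1] = 9+9 = 18 → [7, 5, 3, 0, 18]
append 1 → [7, 5, 3, 0, 18, 1]
buf[3] = buf[4]-buf[2] = 18-3 = 15 → [7, 5, 3, 15, 18, 1]
buf[-1] = buf[-1]*buf[4] = 1*18 = 18 → [7, 5, 3, 15, 18, 18]
append buf[0]+buf[0] = 7+7 = 14 → [7, 5, 3, 15, 18, 18, 14]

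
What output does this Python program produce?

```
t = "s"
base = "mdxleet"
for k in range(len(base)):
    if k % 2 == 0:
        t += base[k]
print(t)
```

smxet

k=0: add 'm' → 'sm'
k=1: skip
k=2: add 'x' → 'smx'
k=3: skip
k=4: add 'e' → 'smxe'
k=5: skip
k=6: add 't' → 'smxet'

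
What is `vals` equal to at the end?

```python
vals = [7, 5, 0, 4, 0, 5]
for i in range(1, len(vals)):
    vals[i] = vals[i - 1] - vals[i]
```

[7, 2, 2, -2, -2, -7]

i=1: vals[1] = 7-5 = 2 → [7, 2, 0, 4, 0, 5]
i=2: vals[2] = 2-0 = 2 → [7, 2, 2, 4, 0, 5]
i=3: vals[3] = 2-4 = -2 → [7, 2, 2, -2, 0, 5]
i=4: vals[4] = (-2)-0 = -2 → [7, 2, 2, -2, -2, 5]
i=5: vals[5] = (-2)-5 = -7 → [7, 2, 2, -2, -2, -7]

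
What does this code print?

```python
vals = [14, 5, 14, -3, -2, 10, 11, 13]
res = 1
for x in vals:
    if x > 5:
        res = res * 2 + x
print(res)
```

x=14: >5, res = 1*2+14 = 16
x=5: not >5
x=14: >5, res = 16*2+14 = 46
x=-3: not >5
x=-2: not >5
x=10: >5, res = 46*2+10 = 102
x=11: >5, res = 102*2+11 = 215
x=13: >5, res = 215*2+13 = 443

443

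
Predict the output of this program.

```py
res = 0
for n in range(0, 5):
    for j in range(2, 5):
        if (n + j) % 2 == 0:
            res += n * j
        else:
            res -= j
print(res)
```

n=0,j=2: even sum, res = 0+0 = 0
n=0,j=3: odd sum, res = 0-3 = -3
n=0,j=4: even sum, res = (-3)+0 = -3
n=1,j=2: odd sum, res = (-3)-2 = -5
n=1,j=3: even sum, res = (-5)+3 = -2
n=1,j=4: odd sum, res = (-2)-4 = -6
n=2,j=2: even sum, res = (-6)+4 = -2
n=2,j=3: odd sum, res = (-2)-3 = -5
n=2,j=4: even sum, res = (-5)+8 = 3
n=3,j=2: odd sum, res = 3-2 = 1
n=3,j=3: even sum, res = 1+9 = 10
n=3,j=4: odd sum, res = 10-4 = 6
n=4,j=2: even sum, res = 6+8 = 14
n=4,j=3: odd sum, res = 14-3 = 11
n=4,j=4: even sum, res = 11+16 = 27

27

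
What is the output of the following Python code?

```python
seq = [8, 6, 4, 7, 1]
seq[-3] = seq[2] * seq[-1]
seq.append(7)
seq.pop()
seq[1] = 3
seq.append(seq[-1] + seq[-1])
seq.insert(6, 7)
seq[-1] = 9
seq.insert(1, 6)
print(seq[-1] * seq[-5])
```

seq[-3] = seq[2]*seq[-1] = 4*1 = 4 → [8, 6, 4, 7, 1]
append 7 → [8, 6, 4, 7, 1, 7]
pop() removes 7 → [8, 6, 4, 7, 1]
seq[1] = 3 → [8, 3, 4, 7, 1]
append seq[-1]+seq[-1] = 1+1 = 2 → [8, 3, 4, 7, 1, 2]
insert 7 at 6 → [8, 3, 4, 7, 1, 2, 7]
seq[-1] = 9 → [8, 3, 4, 7, 1, 2, 9]
insert 6 at 1 → [8, 6, 3, 4, 7, 1, 2, 9]
seq[-1]*seq[-5] = 9*4 = 36

36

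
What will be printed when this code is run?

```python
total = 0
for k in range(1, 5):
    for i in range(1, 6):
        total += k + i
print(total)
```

k=1,i=1: total = 0+2 = 2
k=1,i=2: total = 2+3 = 5
k=1,i=3: total = 5+4 = 9
k=1,i=4: total = 9+5 = 14
k=1,i=5: total = 14+6 = 20
k=2,i=1: total = 20+3 = 23
k=2,i=2: total = 23+4 = 27
k=2,i=3: total = 27+5 = 32
k=2,i=4: total = 32+6 = 38
k=2,i=5: total = 38+7 = 45
k=3,i=1: total = 45+4 = 49
k=3,i=2: total = 49+5 = 54
k=3,i=3: total = 54+6 = 60
k=3,i=4: total = 60+7 = 67
k=3,i=5: total = 67+8 = 75
k=4,i=1: total = 75+5 = 80
k=4,i=2: total = 80+6 = 86
k=4,i=3: total = 86+7 = 93
k=4,i=4: total = 93+8 = 101
k=4,i=5: total = 101+9 = 110

110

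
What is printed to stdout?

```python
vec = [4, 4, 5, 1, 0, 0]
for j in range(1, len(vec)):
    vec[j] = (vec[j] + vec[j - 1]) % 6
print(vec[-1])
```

2

j=1: vec[1] = (4+4)%6 = 2 → [4, 2, 5, 1, 0, 0]
j=2: vec[2] = (5+2)%6 = 1 → [4, 2, 1, 1, 0, 0]
j=3: vec[3] = (1+1)%6 = 2 → [4, 2, 1, 2, 0, 0]
j=4: vec[4] = (0+2)%6 = 2 → [4, 2, 1, 2, 2, 0]
j=5: vec[5] = (0+2)%6 = 2 → [4, 2, 1, 2, 2, 2]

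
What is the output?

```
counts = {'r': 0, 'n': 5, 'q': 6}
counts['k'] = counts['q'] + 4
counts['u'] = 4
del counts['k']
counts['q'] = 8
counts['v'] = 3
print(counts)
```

{'r': 0, 'n': 5, 'q': 8, 'u': 4, 'v': 3}

counts['k'] = counts['q']+4 = 10 → {'r': 0, 'n': 5, 'q': 6, 'k': 10}
counts['u'] = 4 → {'r': 0, 'n': 5, 'q': 6, 'k': 10, 'u': 4}
del 'k' → {'r': 0, 'n': 5, 'q': 6, 'u': 4}
counts['q'] = 8 → {'r': 0, 'n': 5, 'q': 8, 'u': 4}
counts['v'] = 3 → {'r': 0, 'n': 5, 'q': 8, 'u': 4, 'v': 3}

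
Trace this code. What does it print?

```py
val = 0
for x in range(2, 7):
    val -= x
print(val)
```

x=2: val = 0-2 = -2
x=3: val = (-2)-3 = -5
x=4: val = (-5)-4 = -9
x=5: val = (-9)-5 = -14
x=6: val = (-14)-6 = -20

-20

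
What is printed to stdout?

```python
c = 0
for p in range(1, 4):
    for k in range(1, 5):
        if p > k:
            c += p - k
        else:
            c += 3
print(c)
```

31

p=1,k=1: not 1>1, c = 0+3 = 3
p=1,k=2: not 1>2, c = 3+3 = 6
p=1,k=3: not 1>3, c = 6+3 = 9
p=1,k=4: not 1>4, c = 9+3 = 12
p=2,k=1: 2>1, c = 12+1 = 13
p=2,k=2: not 2>2, c = 13+3 = 16
p=2,k=3: not 2>3, c = 16+3 = 19
p=2,k=4: not 2>4, c = 19+3 = 22
p=3,k=1: 3>1, c = 22+2 = 24
p=3,k=2: 3>2, c = 24+1 = 25
p=3,k=3: not 3>3, c = 25+3 = 28
p=3,k=4: not 3>4, c = 28+3 = 31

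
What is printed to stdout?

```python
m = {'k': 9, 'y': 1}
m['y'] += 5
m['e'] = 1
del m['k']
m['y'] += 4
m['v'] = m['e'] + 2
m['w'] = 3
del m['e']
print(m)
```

m['y'] = 1+5 = 6 → {'k': 9, 'y': 6}
m['e'] = 1 → {'k': 9, 'y': 6, 'e': 1}
del 'k' → {'y': 6, 'e': 1}
m['y'] = 6+4 = 10 → {'y': 10, 'e': 1}
m['v'] = m['e']+2 = 3 → {'y': 10, 'e': 1, 'v': 3}
m['w'] = 3 → {'y': 10, 'e': 1, 'v': 3, 'w': 3}
del 'e' → {'y': 10, 'v': 3, 'w': 3}

{'y': 10, 'v': 3, 'w': 3}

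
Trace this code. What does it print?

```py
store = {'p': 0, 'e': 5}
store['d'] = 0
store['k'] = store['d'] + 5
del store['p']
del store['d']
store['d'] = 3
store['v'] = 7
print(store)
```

{'e': 5, 'k': 5, 'd': 3, 'v': 7}

store['d'] = 0 → {'p': 0, 'e': 5, 'd': 0}
store['k'] = store['d']+5 = 5 → {'p': 0, 'e': 5, 'd': 0, 'k': 5}
del 'p' → {'e': 5, 'd': 0, 'k': 5}
del 'd' → {'e': 5, 'k': 5}
store['d'] = 3 → {'e': 5, 'k': 5, 'd': 3}
store['v'] = 7 → {'e': 5, 'k': 5, 'd': 3, 'v': 7}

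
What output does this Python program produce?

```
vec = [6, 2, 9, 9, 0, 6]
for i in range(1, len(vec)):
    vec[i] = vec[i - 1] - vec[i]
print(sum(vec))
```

i=1: vec[1] = 6-2 = 4 → [6, 4, 9, 9, 0, 6]
i=2: vec[2] = 4-9 = -5 → [6, 4, -5, 9, 0, 6]
i=3: vec[3] = (-5)-9 = -14 → [6, 4, -5, -14, 0, 6]
i=4: vec[4] = (-14)-0 = -14 → [6, 4, -5, -14, -14, 6]
i=5: vec[5] = (-14)-6 = -20 → [6, 4, -5, -14, -14, -20]
sum = -43

-43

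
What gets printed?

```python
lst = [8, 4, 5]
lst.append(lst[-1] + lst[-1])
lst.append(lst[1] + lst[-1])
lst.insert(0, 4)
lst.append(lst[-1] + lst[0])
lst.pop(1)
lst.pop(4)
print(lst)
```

append lst[-1]+lst[-1] = 5+5 = 10 → [8, 4, 5, 10]
append lst[1]+lst[-1] = 4+10 = 14 → [8, 4, 5, 10, 14]
insert 4 at 0 → [4, 8, 4, 5, 10, 14]
append lst[-1]+lst[0] = 14+4 = 18 → [4, 8, 4, 5, 10, 14, 18]
pop(1) removes 8 → [4, 4, 5, 10, 14, 18]
pop(4) removes 14 → [4, 4, 5, 10, 18]

[4, 4, 5, 10, 18]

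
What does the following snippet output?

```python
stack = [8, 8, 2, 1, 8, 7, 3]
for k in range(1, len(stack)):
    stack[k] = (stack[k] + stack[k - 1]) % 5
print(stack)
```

[8, 1, 3, 4, 2, 4, 2]

k=1: stack[1] = (8+8)%5 = 1 → [8, 1, 2, 1, 8, 7, 3]
k=2: stack[2] = (2+1)%5 = 3 → [8, 1, 3, 1, 8, 7, 3]
k=3: stack[3] = (1+3)%5 = 4 → [8, 1, 3, 4, 8, 7, 3]
k=4: stack[4] = (8+4)%5 = 2 → [8, 1, 3, 4, 2, 7, 3]
k=5: stack[5] = (7+2)%5 = 4 → [8, 1, 3, 4, 2, 4, 3]
k=6: stack[6] = (3+4)%5 = 2 → [8, 1, 3, 4, 2, 4, 2]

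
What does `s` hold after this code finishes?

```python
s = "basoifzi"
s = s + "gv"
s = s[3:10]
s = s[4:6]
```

'ig'

+ 'gv' → 'basoifzigv'
slice [3:10] → 'oifzigv'
slice [4:6] → 'ig'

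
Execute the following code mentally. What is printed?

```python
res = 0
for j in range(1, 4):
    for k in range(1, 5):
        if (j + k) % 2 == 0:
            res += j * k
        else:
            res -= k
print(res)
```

j=1,k=1: even sum, res = 0+1 = 1
j=1,k=2: odd sum, res = 1-2 = -1
j=1,k=3: even sum, res = (-1)+3 = 2
j=1,k=4: odd sum, res = 2-4 = -2
j=2,k=1: odd sum, res = (-2)-1 = -3
j=2,k=2: even sum, res = (-3)+4 = 1
j=2,k=3: odd sum, res = 1-3 = -2
j=2,k=4: even sum, res = (-2)+8 = 6
j=3,k=1: even sum, res = 6+3 = 9
j=3,k=2: odd sum, res = 9-2 = 7
j=3,k=3: even sum, res = 7+9 = 16
j=3,k=4: odd sum, res = 16-4 = 12

12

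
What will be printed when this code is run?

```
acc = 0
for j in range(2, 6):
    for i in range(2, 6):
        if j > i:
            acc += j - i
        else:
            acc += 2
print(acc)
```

30

j=2,i=2: not 2>2, acc = 0+2 = 2
j=2,i=3: not 2>3, acc = 2+2 = 4
j=2,i=4: not 2>4, acc = 4+2 = 6
j=2,i=5: not 2>5, acc = 6+2 = 8
j=3,i=2: 3>2, acc = 8+1 = 9
j=3,i=3: not 3>3, acc = 9+2 = 11
j=3,i=4: not 3>4, acc = 11+2 = 13
j=3,i=5: not 3>5, acc = 13+2 = 15
j=4,i=2: 4>2, acc = 15+2 = 17
j=4,i=3: 4>3, acc = 17+1 = 18
j=4,i=4: not 4>4, acc = 18+2 = 20
j=4,i=5: not 4>5, acc = 20+2 = 22
j=5,i=2: 5>2, acc = 22+3 = 25
j=5,i=3: 5>3, acc = 25+2 = 27
j=5,i=4: 5>4, acc = 27+1 = 28
j=5,i=5: not 5>5, acc = 28+2 = 30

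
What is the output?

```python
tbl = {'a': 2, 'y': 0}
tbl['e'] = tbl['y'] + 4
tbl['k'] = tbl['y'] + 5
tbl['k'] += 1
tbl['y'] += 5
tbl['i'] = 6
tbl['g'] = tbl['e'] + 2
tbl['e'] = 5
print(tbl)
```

{'a': 2, 'y': 5, 'e': 5, 'k': 6, 'i': 6, 'g': 6}

tbl['e'] = tbl['y']+4 = 4 → {'a': 2, 'y': 0, 'e': 4}
tbl['k'] = tbl['y']+5 = 5 → {'a': 2, 'y': 0, 'e': 4, 'k': 5}
tbl['k'] = 5+1 = 6 → {'a': 2, 'y': 0, 'e': 4, 'k': 6}
tbl['y'] = 0+5 = 5 → {'a': 2, 'y': 5, 'e': 4, 'k': 6}
tbl['i'] = 6 → {'a': 2, 'y': 5, 'e': 4, 'k': 6, 'i': 6}
tbl['g'] = tbl['e']+2 = 6 → {'a': 2, 'y': 5, 'e': 4, 'k': 6, 'i': 6, 'g': 6}
tbl['e'] = 5 → {'a': 2, 'y': 5, 'e': 5, 'k': 6, 'i': 6, 'g': 6}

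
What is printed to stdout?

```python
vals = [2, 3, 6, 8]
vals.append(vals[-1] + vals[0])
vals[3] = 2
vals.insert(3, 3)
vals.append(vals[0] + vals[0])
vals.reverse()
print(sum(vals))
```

30

append vals[-1]+vals[0] = 8+2 = 10 → [2, 3, 6, 8, 10]
vals[3] = 2 → [2, 3, 6, 2, 10]
insert 3 at 3 → [2, 3, 6, 3, 2, 10]
append vals[0]+vals[0] = 2+2 = 4 → [2, 3, 6, 3, 2, 10, 4]
reverse → [4, 10, 2, 3, 6, 3, 2]
sum = 30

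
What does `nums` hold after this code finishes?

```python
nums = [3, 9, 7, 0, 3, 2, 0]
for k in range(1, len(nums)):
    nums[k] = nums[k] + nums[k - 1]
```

k=1: nums[1] = 9+3 = 12 → [3, 12, 7, 0, 3, 2, 0]
k=2: nums[2] = 7+12 = 19 → [3, 12, 19, 0, 3, 2, 0]
k=3: nums[3] = 0+19 = 19 → [3, 12, 19, 19, 3, 2, 0]
k=4: nums[4] = 3+19 = 22 → [3, 12, 19, 19, 22, 2, 0]
k=5: nums[5] = 2+22 = 24 → [3, 12, 19, 19, 22, 24, 0]
k=6: nums[6] = 0+24 = 24 → [3, 12, 19, 19, 22, 24, 24]

[3, 12, 19, 19, 22, 24, 24]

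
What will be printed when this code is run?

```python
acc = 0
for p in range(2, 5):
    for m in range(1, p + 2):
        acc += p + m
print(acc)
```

p=2,m=1: acc = 0+3 = 3
p=2,m=2: acc = 3+4 = 7
p=2,m=3: acc = 7+5 = 12
p=3,m=1: acc = 12+4 = 16
p=3,m=2: acc = 16+5 = 21
p=3,m=3: acc = 21+6 = 27
p=3,m=4: acc = 27+7 = 34
p=4,m=1: acc = 34+5 = 39
p=4,m=2: acc = 39+6 = 45
p=4,m=3: acc = 45+7 = 52
p=4,m=4: acc = 52+8 = 60
p=4,m=5: acc = 60+9 = 69

69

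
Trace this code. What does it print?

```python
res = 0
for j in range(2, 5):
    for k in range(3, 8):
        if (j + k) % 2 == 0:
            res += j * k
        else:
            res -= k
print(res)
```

j=2,k=3: odd sum, res = 0-3 = -3
j=2,k=4: even sum, res = (-3)+8 = 5
j=2,k=5: odd sum, res = 5-5 = 0
j=2,k=6: even sum, res = 0+12 = 12
j=2,k=7: odd sum, res = 12-7 = 5
j=3,k=3: even sum, res = 5+9 = 14
j=3,k=4: odd sum, res = 14-4 = 10
j=3,k=5: even sum, res = 10+15 = 25
j=3,k=6: odd sum, res = 25-6 = 19
j=3,k=7: even sum, res = 19+21 = 40
j=4,k=3: odd sum, res = 40-3 = 37
j=4,k=4: even sum, res = 37+16 = 53
j=4,k=5: odd sum, res = 53-5 = 48
j=4,k=6: even sum, res = 48+24 = 72
j=4,k=7: odd sum, res = 72-7 = 65

65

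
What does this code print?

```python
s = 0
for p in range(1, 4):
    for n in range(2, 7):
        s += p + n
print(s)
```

p=1,n=2: s = 0+3 = 3
p=1,n=3: s = 3+4 = 7
p=1,n=4: s = 7+5 = 12
p=1,n=5: s = 12+6 = 18
p=1,n=6: s = 18+7 = 25
p=2,n=2: s = 25+4 = 29
p=2,n=3: s = 29+5 = 34
p=2,n=4: s = 34+6 = 40
p=2,n=5: s = 40+7 = 47
p=2,n=6: s = 47+8 = 55
p=3,n=2: s = 55+5 = 60
p=3,n=3: s = 60+6 = 66
p=3,n=4: s = 66+7 = 73
p=3,n=5: s = 73+8 = 81
p=3,n=6: s = 81+9 = 90

90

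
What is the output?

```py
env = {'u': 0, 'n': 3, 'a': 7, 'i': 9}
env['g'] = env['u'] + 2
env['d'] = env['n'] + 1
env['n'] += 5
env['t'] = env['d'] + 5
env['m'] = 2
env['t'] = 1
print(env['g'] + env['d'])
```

env['g'] = env['u']+2 = 2 → {'u': 0, 'n': 3, 'a': 7, 'i': 9, 'g': 2}
env['d'] = env['n']+1 = 4 → {'u': 0, 'n': 3, 'a': 7, 'i': 9, 'g': 2, 'd': 4}
env['n'] = 3+5 = 8 → {'u': 0, 'n': 8, 'a': 7, 'i': 9, 'g': 2, 'd': 4}
env['t'] = env['d']+5 = 9 → {'u': 0, 'n': 8, 'a': 7, 'i': 9, 'g': 2, 'd': 4, 't': 9}
env['m'] = 2 → {'u': 0, 'n': 8, 'a': 7, 'i': 9, 'g': 2, 'd': 4, 't': 9, 'm': 2}
env['t'] = 1 → {'u': 0, 'n': 8, 'a': 7, 'i': 9, 'g': 2, 'd': 4, 't': 1, 'm': 2}
env['g']+env['d'] = 2+4 = 6

6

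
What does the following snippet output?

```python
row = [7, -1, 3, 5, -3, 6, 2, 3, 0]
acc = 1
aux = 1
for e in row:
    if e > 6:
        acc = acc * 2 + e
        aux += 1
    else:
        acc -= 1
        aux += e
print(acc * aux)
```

17

e=7: >6, acc = 1*2+7 = 9; aux=2
e=-1: not >6, acc = 9-1 = 8; aux=1
e=3: not >6, acc = 8-1 = 7; aux=4
e=5: not >6, acc = 7-1 = 6; aux=9
e=-3: not >6, acc = 6-1 = 5; aux=6
e=6: not >6, acc = 5-1 = 4; aux=12
e=2: not >6, acc = 4-1 = 3; aux=14
e=3: not >6, acc = 3-1 = 2; aux=17
e=0: not >6, acc = 2-1 = 1; aux=17
acc*aux = 1*17 = 17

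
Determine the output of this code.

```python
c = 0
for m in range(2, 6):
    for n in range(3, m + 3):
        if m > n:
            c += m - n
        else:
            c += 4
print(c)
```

m=2,n=3: not 2>3, c = 0+4 = 4
m=2,n=4: not 2>4, c = 4+4 = 8
m=3,n=3: not 3>3, c = 8+4 = 12
m=3,n=4: not 3>4, c = 12+4 = 16
m=3,n=5: not 3>5, c = 16+4 = 20
m=4,n=3: 4>3, c = 20+1 = 21
m=4,n=4: not 4>4, c = 21+4 = 25
m=4,n=5: not 4>5, c = 25+4 = 29
m=4,n=6: not 4>6, c = 29+4 = 33
m=5,n=3: 5>3, c = 33+2 = 35
m=5,n=4: 5>4, c = 35+1 = 36
m=5,n=5: not 5>5, c = 36+4 = 40
m=5,n=6: not 5>6, c = 40+4 = 44
m=5,n=7: not 5>7, c = 44+4 = 48

48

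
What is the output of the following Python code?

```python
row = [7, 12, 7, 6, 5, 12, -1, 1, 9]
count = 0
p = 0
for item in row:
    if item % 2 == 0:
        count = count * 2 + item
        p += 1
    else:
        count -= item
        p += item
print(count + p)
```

item=7: not even, count = 0-7 = -7; p=7
item=12: even, count = (-7)*2+12 = -2; p=8
item=7: not even, count = (-2)-7 = -9; p=15
item=6: even, count = (-9)*2+6 = -12; p=16
item=5: not even, count = (-12)-5 = -17; p=21
item=12: even, count = (-17)*2+12 = -22; p=22
item=-1: not even, count = (-22)-(-1) = -21; p=21
item=1: not even, count = (-21)-1 = -22; p=22
item=9: not even, count = (-22)-9 = -31; p=31
count+p = (-31)+31 = 0

0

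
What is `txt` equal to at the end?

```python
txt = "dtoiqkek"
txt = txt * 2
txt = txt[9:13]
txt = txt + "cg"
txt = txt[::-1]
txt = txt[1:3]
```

repeat ×2 → 'dtoiqkekdtoiqkek'
slice [9:13] → 'toiq'
+ 'cg' → 'toiqcg'
reverse → 'gcqiot'
slice [1:3] → 'cq'

'cq'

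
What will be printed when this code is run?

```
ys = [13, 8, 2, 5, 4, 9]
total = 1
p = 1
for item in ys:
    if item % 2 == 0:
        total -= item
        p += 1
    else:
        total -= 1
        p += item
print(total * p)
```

-496

item=13: not even, total = 1-1 = 0; p=14
item=8: even, total = 0-8 = -8; p=15
item=2: even, total = (-8)-2 = -10; p=16
item=5: not even, total = (-10)-1 = -11; p=21
item=4: even, total = (-11)-4 = -15; p=22
item=9: not even, total = (-15)-1 = -16; p=31
total*p = (-16)*31 = -496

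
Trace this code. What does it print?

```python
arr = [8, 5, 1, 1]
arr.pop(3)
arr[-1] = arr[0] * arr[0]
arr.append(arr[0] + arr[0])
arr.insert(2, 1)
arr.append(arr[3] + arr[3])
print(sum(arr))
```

222

pop(3) removes 1 → [8, 5, 1]
arr[-1] = arr[0]*arr[0] = 8*8 = 64 → [8, 5, 64]
append arr[0]+arr[0] = 8+8 = 16 → [8, 5, 64, 16]
insert 1 at 2 → [8, 5, 1, 64, 16]
append arr[3]+arr[3] = 64+64 = 128 → [8, 5, 1, 64, 16, 128]
sum = 222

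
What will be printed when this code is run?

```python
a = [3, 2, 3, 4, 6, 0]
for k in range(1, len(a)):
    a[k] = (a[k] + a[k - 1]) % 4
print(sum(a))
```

k=1: a[1] = (2+3)%4 = 1 → [3, 1, 3, 4, 6, 0]
k=2: a[2] = (3+1)%4 = 0 → [3, 1, 0, 4, 6, 0]
k=3: a[3] = (4+0)%4 = 0 → [3, 1, 0, 0, 6, 0]
k=4: a[4] = (6+0)%4 = 2 → [3, 1, 0, 0, 2, 0]
k=5: a[5] = (0+2)%4 = 2 → [3, 1, 0, 0, 2, 2]
sum = 8

8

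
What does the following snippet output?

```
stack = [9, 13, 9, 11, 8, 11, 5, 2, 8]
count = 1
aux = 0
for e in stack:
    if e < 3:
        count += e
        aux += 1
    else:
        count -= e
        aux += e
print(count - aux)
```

-146

e=9: not <3, count = 1-9 = -8; aux=9
e=13: not <3, count = (-8)-13 = -21; aux=22
e=9: not <3, count = (-21)-9 = -30; aux=31
e=11: not <3, count = (-30)-11 = -41; aux=42
e=8: not <3, count = (-41)-8 = -49; aux=50
e=11: not <3, count = (-49)-11 = -60; aux=61
e=5: not <3, count = (-60)-5 = -65; aux=66
e=2: <3, count = (-65)+2 = -63; aux=67
e=8: not <3, count = (-63)-8 = -71; aux=75
count-aux = (-71)-75 = -146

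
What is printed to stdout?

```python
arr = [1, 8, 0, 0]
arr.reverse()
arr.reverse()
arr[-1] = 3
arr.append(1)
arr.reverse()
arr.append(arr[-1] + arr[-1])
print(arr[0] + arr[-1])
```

reverse → [0, 0, 8, 1]
reverse → [1, 8, 0, 0]
arr[-1] = 3 → [1, 8, 0, 3]
append 1 → [1, 8, 0, 3, 1]
reverse → [1, 3, 0, 8, 1]
append arr[-1]+arr[-1] = 1+1 = 2 → [1, 3, 0, 8, 1, 2]
arr[0]+arr[-1] = 1+2 = 3

3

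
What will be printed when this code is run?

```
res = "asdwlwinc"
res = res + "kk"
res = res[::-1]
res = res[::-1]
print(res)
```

+ 'kk' → 'asdwlwinckk'
reverse → 'kkcniwlwdsa'
reverse → 'asdwlwinckk'

asdwlwinckk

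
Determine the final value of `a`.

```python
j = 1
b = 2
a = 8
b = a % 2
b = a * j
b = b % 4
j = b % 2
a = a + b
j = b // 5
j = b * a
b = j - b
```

b = 8%2 = 0
b = 8*1 = 8
b = 8%4 = 0
j = 0%2 = 0
a = 8+0 = 8
j = 0//5 = 0
j = 0*8 = 0
b = 0-0 = 0

8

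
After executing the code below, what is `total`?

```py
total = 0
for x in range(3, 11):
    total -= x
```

x=3: total = 0-3 = -3
x=4: total = (-3)-4 = -7
x=5: total = (-7)-5 = -12
x=6: total = (-12)-6 = -18
x=7: total = (-18)-7 = -25
x=8: total = (-25)-8 = -33
x=9: total = (-33)-9 = -42
x=10: total = (-42)-10 = -52

-52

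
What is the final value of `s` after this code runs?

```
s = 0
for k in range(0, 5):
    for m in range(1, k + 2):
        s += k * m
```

k=0,m=1: s = 0+0 = 0
k=1,m=1: s = 0+1 = 1
k=1,m=2: s = 1+2 = 3
k=2,m=1: s = 3+2 = 5
k=2,m=2: s = 5+4 = 9
k=2,m=3: s = 9+6 = 15
k=3,m=1: s = 15+3 = 18
k=3,m=2: s = 18+6 = 24
k=3,m=3: s = 24+9 = 33
k=3,m=4: s = 33+12 = 45
k=4,m=1: s = 45+4 = 49
k=4,m=2: s = 49+8 = 57
k=4,m=3: s = 57+12 = 69
k=4,m=4: s = 69+16 = 85
k=4,m=5: s = 85+20 = 105

105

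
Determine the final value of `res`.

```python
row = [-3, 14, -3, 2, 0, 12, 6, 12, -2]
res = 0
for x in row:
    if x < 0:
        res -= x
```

8

x=-3: <0, res = 0-(-3) = 3
x=14: not <0
x=-3: <0, res = 3-(-3) = 6
x=2: not <0
x=0: not <0
x=12: not <0
x=6: not <0
x=12: not <0
x=-2: <0, res = 6-(-2) = 8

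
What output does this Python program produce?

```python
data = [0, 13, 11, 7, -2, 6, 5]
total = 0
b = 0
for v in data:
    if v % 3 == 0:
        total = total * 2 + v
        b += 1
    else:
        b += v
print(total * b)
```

v=0: %3==0, total = 0*2+0 = 0; b=1
v=13: not %3==0; b=14
v=11: not %3==0; b=25
v=7: not %3==0; b=32
v=-2: not %3==0; b=30
v=6: %3==0, total = 0*2+6 = 6; b=31
v=5: not %3==0; b=36
total*b = 6*36 = 216

216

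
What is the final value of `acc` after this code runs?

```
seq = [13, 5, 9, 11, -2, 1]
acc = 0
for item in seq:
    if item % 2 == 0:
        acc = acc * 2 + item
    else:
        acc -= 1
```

-11

item=13: not even, acc = 0-1 = -1
item=5: not even, acc = (-1)-1 = -2
item=9: not even, acc = (-2)-1 = -3
item=11: not even, acc = (-3)-1 = -4
item=-2: even, acc = (-4)*2+(-2) = -10
item=1: not even, acc = (-10)-1 = -11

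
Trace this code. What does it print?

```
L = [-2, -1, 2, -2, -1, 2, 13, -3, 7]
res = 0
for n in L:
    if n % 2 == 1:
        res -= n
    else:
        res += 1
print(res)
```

-11

n=-2: not odd, res = 0+1 = 1
n=-1: odd, res = 1-(-1) = 2
n=2: not odd, res = 2+1 = 3
n=-2: not odd, res = 3+1 = 4
n=-1: odd, res = 4-(-1) = 5
n=2: not odd, res = 5+1 = 6
n=13: odd, res = 6-13 = -7
n=-3: odd, res = (-7)-(-3) = -4
n=7: odd, res = (-4)-7 = -11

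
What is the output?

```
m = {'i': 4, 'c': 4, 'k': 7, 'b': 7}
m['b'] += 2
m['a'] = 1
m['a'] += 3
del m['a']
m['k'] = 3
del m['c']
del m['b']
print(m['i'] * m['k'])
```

m['b'] = 7+2 = 9 → {'i': 4, 'c': 4, 'k': 7, 'b': 9}
m['a'] = 1 → {'i': 4, 'c': 4, 'k': 7, 'b': 9, 'a': 1}
m['a'] = 1+3 = 4 → {'i': 4, 'c': 4, 'k': 7, 'b': 9, 'a': 4}
del 'a' → {'i': 4, 'c': 4, 'k': 7, 'b': 9}
m['k'] = 3 → {'i': 4, 'c': 4, 'k': 3, 'b': 9}
del 'c' → {'i': 4, 'k': 3, 'b': 9}
del 'b' → {'i': 4, 'k': 3}
m['i']*m['k'] = 4*3 = 12

12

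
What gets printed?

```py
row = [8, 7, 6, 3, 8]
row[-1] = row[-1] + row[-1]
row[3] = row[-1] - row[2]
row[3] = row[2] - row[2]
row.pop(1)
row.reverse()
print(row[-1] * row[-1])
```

row[-1] = row[-1]+row[-1] = 8+8 = 16 → [8, 7, 6, 3, 16]
row[3] = row[-1]-row[2] = 16-6 = 10 → [8, 7, 6, 10, 16]
row[3] = row[2]-row[2] = 6-6 = 0 → [8, 7, 6, 0, 16]
pop(1) removes 7 → [8, 6, 0, 16]
reverse → [16, 0, 6, 8]
row[-1]*row[-1] = 8*8 = 64

64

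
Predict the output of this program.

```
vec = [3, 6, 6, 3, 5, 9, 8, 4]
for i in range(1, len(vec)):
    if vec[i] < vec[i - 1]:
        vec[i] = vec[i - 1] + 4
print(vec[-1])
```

26

i=1: 6>=3, unchanged → [3, 6, 6, 3, 5, 9, 8, 4]
i=2: 6>=6, unchanged → [3, 6, 6, 3, 5, 9, 8, 4]
i=3: 3<6, vec[3] = 6+4 = 10 → [3, 6, 6, 10, 5, 9, 8, 4]
i=4: 5<10, vec[4] = 10+4 = 14 → [3, 6, 6, 10, 14, 9, 8, 4]
i=5: 9<14, vec[5] = 14+4 = 18 → [3, 6, 6, 10, 14, 18, 8, 4]
i=6: 8<18, vec[6] = 18+4 = 22 → [3, 6, 6, 10, 14, 18, 22, 4]
i=7: 4<22, vec[7] = 22+4 = 26 → [3, 6, 6, 10, 14, 18, 22, 26]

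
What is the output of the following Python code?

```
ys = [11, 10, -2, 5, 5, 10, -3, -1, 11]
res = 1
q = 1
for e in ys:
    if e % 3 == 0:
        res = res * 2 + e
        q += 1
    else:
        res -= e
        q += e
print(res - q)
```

e=11: not %3==0, res = 1-11 = -10; q=12
e=10: not %3==0, res = (-10)-10 = -20; q=22
e=-2: not %3==0, res = (-20)-(-2) = -18; q=20
e=5: not %3==0, res = (-18)-5 = -23; q=25
e=5: not %3==0, res = (-23)-5 = -28; q=30
e=10: not %3==0, res = (-28)-10 = -38; q=40
e=-3: %3==0, res = (-38)*2+(-3) = -79; q=41
e=-1: not %3==0, res = (-79)-(-1) = -78; q=40
e=11: not %3==0, res = (-78)-11 = -89; q=51
res-q = (-89)-51 = -140

-140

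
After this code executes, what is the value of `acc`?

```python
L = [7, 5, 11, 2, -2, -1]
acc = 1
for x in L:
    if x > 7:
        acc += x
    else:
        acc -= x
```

1

x=7: not >7, acc = 1-7 = -6
x=5: not >7, acc = (-6)-5 = -11
x=11: >7, acc = (-11)+11 = 0
x=2: not >7, acc = 0-2 = -2
x=-2: not >7, acc = (-2)-(-2) = 0
x=-1: not >7, acc = 0-(-1) = 1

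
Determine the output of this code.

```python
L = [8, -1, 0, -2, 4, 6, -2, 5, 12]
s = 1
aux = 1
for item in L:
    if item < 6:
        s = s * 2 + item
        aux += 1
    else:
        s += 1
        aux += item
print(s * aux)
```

item=8: not <6, s = 1+1 = 2; aux=9
item=-1: <6, s = 2*2+(-1) = 3; aux=10
item=0: <6, s = 3*2+0 = 6; aux=11
item=-2: <6, s = 6*2+(-2) = 10; aux=12
item=4: <6, s = 10*2+4 = 24; aux=13
item=6: not <6, s = 24+1 = 25; aux=19
item=-2: <6, s = 25*2+(-2) = 48; aux=20
item=5: <6, s = 48*2+5 = 101; aux=21
item=12: not <6, s = 101+1 = 102; aux=33
s*aux = 102*33 = 3366

3366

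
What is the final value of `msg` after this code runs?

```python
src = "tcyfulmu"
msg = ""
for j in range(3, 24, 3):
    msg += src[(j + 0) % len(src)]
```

j=3: add src[3]='f' → 'f'
j=6: add src[6]='m' → 'fm'
j=9: add src[1]='c' → 'fmc'
j=12: add src[4]='u' → 'fmcu'
j=15: add src[7]='u' → 'fmcuu'
j=18: add src[2]='y' → 'fmcuuy'
j=21: add src[5]='l' → 'fmcuuyl'

'fmcuuyl'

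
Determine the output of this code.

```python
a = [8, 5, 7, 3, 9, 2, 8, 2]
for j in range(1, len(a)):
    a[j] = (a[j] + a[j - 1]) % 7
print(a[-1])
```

j=1: a[1] = (5+8)%7 = 6 → [8, 6, 7, 3, 9, 2, 8, 2]
j=2: a[2] = (7+6)%7 = 6 → [8, 6, 6, 3, 9, 2, 8, 2]
j=3: a[3] = (3+6)%7 = 2 → [8, 6, 6, 2, 9, 2, 8, 2]
j=4: a[4] = (9+2)%7 = 4 → [8, 6, 6, 2, 4, 2, 8, 2]
j=5: a[5] = (2+4)%7 = 6 → [8, 6, 6, 2, 4, 6, 8, 2]
j=6: a[6] = (8+6)%7 = 0 → [8, 6, 6, 2, 4, 6, 0, 2]
j=7: a[7] = (2+0)%7 = 2 → [8, 6, 6, 2, 4, 6, 0, 2]

2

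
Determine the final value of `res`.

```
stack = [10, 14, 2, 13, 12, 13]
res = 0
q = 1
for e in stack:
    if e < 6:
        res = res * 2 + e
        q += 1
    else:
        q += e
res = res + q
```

66

e=10: not <6; q=11
e=14: not <6; q=25
e=2: <6, res = 0*2+2 = 2; q=26
e=13: not <6; q=39
e=12: not <6; q=51
e=13: not <6; q=64
res+q = 2+64 = 66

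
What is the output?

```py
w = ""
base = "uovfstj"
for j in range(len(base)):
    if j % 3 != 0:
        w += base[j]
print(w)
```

j=0: skip
j=1: add 'o' → 'o'
j=2: add 'v' → 'ov'
j=3: skip
j=4: add 's' → 'ovs'
j=5: add 't' → 'ovst'
j=6: skip

ovst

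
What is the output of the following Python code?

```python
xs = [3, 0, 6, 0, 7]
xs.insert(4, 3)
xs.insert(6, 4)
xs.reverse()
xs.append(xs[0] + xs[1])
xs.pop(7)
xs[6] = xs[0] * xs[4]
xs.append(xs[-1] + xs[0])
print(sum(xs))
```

insert 3 at 4 → [3, 0, 6, 0, 3, 7]
insert 4 at 6 → [3, 0, 6, 0, 3, 7, 4]
reverse → [4, 7, 3, 0, 6, 0, 3]
append xs[0]+xs[1] = 4+7 = 11 → [4, 7, 3, 0, 6, 0, 3, 11]
pop(7) removes 11 → [4, 7, 3, 0, 6, 0, 3]
xs[6] = xs[0]*xs[4] = 4*6 = 24 → [4, 7, 3, 0, 6, 0, 24]
append xs[-1]+xs[0] = 24+4 = 28 → [4, 7, 3, 0, 6, 0, 24, 28]
sum = 72

72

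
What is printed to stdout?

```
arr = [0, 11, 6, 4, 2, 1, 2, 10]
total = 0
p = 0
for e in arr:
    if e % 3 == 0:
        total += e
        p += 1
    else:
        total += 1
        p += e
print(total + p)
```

e=0: %3==0, total = 0+0 = 0; p=1
e=11: not %3==0, total = 0+1 = 1; p=12
e=6: %3==0, total = 1+6 = 7; p=13
e=4: not %3==0, total = 7+1 = 8; p=17
e=2: not %3==0, total = 8+1 = 9; p=19
e=1: not %3==0, total = 9+1 = 10; p=20
e=2: not %3==0, total = 10+1 = 11; p=22
e=10: not %3==0, total = 11+1 = 12; p=32
total+p = 12+32 = 44

44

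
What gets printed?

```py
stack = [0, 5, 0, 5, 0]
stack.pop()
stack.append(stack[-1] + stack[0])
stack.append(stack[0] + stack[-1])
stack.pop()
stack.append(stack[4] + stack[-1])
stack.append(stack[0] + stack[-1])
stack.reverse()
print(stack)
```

pop() removes 0 → [0, 5, 0, 5]
append stack[-1]+stack[0] = 5+0 = 5 → [0, 5, 0, 5, 5]
append stack[0]+stack[-1] = 0+5 = 5 → [0, 5, 0, 5, 5, 5]
pop() removes 5 → [0, 5, 0, 5, 5]
append stack[4]+stack[-1] = 5+5 = 10 → [0, 5, 0, 5, 5, 10]
append stack[0]+stack[-1] = 0+10 = 10 → [0, 5, 0, 5, 5, 10, 10]
reverse → [10, 10, 5, 5, 0, 5, 0]

[10, 10, 5, 5, 0, 5, 0]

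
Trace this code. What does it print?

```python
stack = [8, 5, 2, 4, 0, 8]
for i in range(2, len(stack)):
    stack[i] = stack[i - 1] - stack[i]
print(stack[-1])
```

-9

i=2: stack[2] = 5-2 = 3 → [8, 5, 3, 4, 0, 8]
i=3: stack[3] = 3-4 = -1 → [8, 5, 3, -1, 0, 8]
i=4: stack[4] = (-1)-0 = -1 → [8, 5, 3, -1, -1, 8]
i=5: stack[5] = (-1)-8 = -9 → [8, 5, 3, -1, -1, -9]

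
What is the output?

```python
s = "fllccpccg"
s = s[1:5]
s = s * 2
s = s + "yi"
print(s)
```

llccllccyi

slice [1:5] → 'llcc'
repeat ×2 → 'llccllcc'
+ 'yi' → 'llccllccyi'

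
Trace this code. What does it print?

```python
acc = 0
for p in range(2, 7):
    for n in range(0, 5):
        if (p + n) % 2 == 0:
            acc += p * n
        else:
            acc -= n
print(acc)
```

p=2,n=0: even sum, acc = 0+0 = 0
p=2,n=1: odd sum, acc = 0-1 = -1
p=2,n=2: even sum, acc = (-1)+4 = 3
p=2,n=3: odd sum, acc = 3-3 = 0
p=2,n=4: even sum, acc = 0+8 = 8
p=3,n=0: odd sum, acc = 8-0 = 8
p=3,n=1: even sum, acc = 8+3 = 11
p=3,n=2: odd sum, acc = 11-2 = 9
p=3,n=3: even sum, acc = 9+9 = 18
p=3,n=4: odd sum, acc = 18-4 = 14
p=4,n=0: even sum, acc = 14+0 = 14
p=4,n=1: odd sum, acc = 14-1 = 13
p=4,n=2: even sum, acc = 13+8 = 21
p=4,n=3: odd sum, acc = 21-3 = 18
p=4,n=4: even sum, acc = 18+16 = 34
p=5,n=0: odd sum, acc = 34-0 = 34
p=5,n=1: even sum, acc = 34+5 = 39
p=5,n=2: odd sum, acc = 39-2 = 37
p=5,n=3: even sum, acc = 37+15 = 52
p=5,n=4: odd sum, acc = 52-4 = 48
p=6,n=0: even sum, acc = 48+0 = 48
p=6,n=1: odd sum, acc = 48-1 = 47
p=6,n=2: even sum, acc = 47+12 = 59
p=6,n=3: odd sum, acc = 59-3 = 56
p=6,n=4: even sum, acc = 56+24 = 80

80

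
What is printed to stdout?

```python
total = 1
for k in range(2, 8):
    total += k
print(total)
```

28

k=2: total = 1+2 = 3
k=3: total = 3+3 = 6
k=4: total = 6+4 = 10
k=5: total = 10+5 = 15
k=6: total = 15+6 = 21
k=7: total = 21+7 = 28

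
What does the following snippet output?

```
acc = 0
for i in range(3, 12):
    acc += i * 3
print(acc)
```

189

i=3: acc = 0+3*3 = 9
i=4: acc = 9+4*3 = 21
i=5: acc = 21+5*3 = 36
i=6: acc = 36+6*3 = 54
i=7: acc = 54+7*3 = 75
i=8: acc = 75+8*3 = 99
i=9: acc = 99+9*3 = 126
i=10: acc = 126+10*3 = 156
i=11: acc = 156+11*3 = 189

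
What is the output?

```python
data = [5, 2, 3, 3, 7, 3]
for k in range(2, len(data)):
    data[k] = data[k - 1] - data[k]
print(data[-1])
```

-14

k=2: data[2] = 2-3 = -1 → [5, 2, -1, 3, 7, 3]
k=3: data[3] = (-1)-3 = -4 → [5, 2, -1, -4, 7, 3]
k=4: data[4] = (-4)-7 = -11 → [5, 2, -1, -4, -11, 3]
k=5: data[5] = (-11)-3 = -14 → [5, 2, -1, -4, -11, -14]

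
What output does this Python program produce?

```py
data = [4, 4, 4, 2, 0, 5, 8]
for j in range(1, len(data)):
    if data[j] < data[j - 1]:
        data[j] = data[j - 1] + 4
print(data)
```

[4, 4, 4, 8, 12, 16, 20]

j=1: 4>=4, unchanged → [4, 4, 4, 2, 0, 5, 8]
j=2: 4>=4, unchanged → [4, 4, 4, 2, 0, 5, 8]
j=3: 2<4, data[3] = 4+4 = 8 → [4, 4, 4, 8, 0, 5, 8]
j=4: 0<8, data[4] = 8+4 = 12 → [4, 4, 4, 8, 12, 5, 8]
j=5: 5<12, data[5] = 12+4 = 16 → [4, 4, 4, 8, 12, 16, 8]
j=6: 8<16, data[6] = 16+4 = 20 → [4, 4, 4, 8, 12, 16, 20]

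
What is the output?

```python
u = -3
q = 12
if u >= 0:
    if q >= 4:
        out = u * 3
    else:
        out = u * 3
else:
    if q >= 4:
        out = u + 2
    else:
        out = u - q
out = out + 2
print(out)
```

u=-3, q=12
u >= 0 is False; q >= 4 is True
→ out = u + 2 = -1
out = (-1)+2 = 1

1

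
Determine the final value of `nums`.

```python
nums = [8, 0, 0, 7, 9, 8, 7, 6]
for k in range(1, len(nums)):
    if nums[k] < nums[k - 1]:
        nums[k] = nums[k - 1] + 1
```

k=1: 0<8, nums[1] = 8+1 = 9 → [8, 9, 0, 7, 9, 8, 7, 6]
k=2: 0<9, nums[2] = 9+1 = 10 → [8, 9, 10, 7, 9, 8, 7, 6]
k=3: 7<10, nums[3] = 10+1 = 11 → [8, 9, 10, 11, 9, 8, 7, 6]
k=4: 9<11, nums[4] = 11+1 = 12 → [8, 9, 10, 11, 12, 8, 7, 6]
k=5: 8<12, nums[5] = 12+1 = 13 → [8, 9, 10, 11, 12, 13, 7, 6]
k=6: 7<13, nums[6] = 13+1 = 14 → [8, 9, 10, 11, 12, 13, 14, 6]
k=7: 6<14, nums[7] = 14+1 = 15 → [8, 9, 10, 11, 12, 13, 14, 15]

[8, 9, 10, 11, 12, 13, 14, 15]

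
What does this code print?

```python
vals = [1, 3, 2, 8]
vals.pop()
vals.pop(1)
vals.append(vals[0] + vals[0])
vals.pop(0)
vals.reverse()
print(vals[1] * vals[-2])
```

pop() removes 8 → [1, 3, 2]
pop(1) removes 3 → [1, 2]
append vals[0]+vals[0] = 1+1 = 2 → [1, 2, 2]
pop(0) removes 1 → [2, 2]
reverse → [2, 2]
vals[1]*vals[-2] = 2*2 = 4

4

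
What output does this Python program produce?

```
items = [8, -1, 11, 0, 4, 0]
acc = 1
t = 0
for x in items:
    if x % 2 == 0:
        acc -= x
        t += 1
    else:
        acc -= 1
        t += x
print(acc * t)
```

-182

x=8: even, acc = 1-8 = -7; t=1
x=-1: not even, acc = (-7)-1 = -8; t=0
x=11: not even, acc = (-8)-1 = -9; t=11
x=0: even, acc = (-9)-0 = -9; t=12
x=4: even, acc = (-9)-4 = -13; t=13
x=0: even, acc = (-13)-0 = -13; t=14
acc*t = (-13)*14 = -182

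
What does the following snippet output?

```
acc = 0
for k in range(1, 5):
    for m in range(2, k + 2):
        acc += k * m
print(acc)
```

k=1,m=2: acc = 0+2 = 2
k=2,m=2: acc = 2+4 = 6
k=2,m=3: acc = 6+6 = 12
k=3,m=2: acc = 12+6 = 18
k=3,m=3: acc = 18+9 = 27
k=3,m=4: acc = 27+12 = 39
k=4,m=2: acc = 39+8 = 47
k=4,m=3: acc = 47+12 = 59
k=4,m=4: acc = 59+16 = 75
k=4,m=5: acc = 75+20 = 95

95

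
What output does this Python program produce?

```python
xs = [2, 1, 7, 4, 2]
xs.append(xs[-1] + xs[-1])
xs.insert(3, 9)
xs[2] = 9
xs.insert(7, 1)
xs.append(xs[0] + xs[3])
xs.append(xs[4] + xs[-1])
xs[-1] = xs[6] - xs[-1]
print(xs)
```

[2, 1, 9, 9, 4, 2, 4, 1, 11, -11]

append xs[-1]+xs[-1] = 2+2 = 4 → [2, 1, 7, 4, 2, 4]
insert 9 at 3 → [2, 1, 7, 9, 4, 2, 4]
xs[2] = 9 → [2, 1, 9, 9, 4, 2, 4]
insert 1 at 7 → [2, 1, 9, 9, 4, 2, 4, 1]
append xs[0]+xs[3] = 2+9 = 11 → [2, 1, 9, 9, 4, 2, 4, 1, 11]
append xs[4]+xs[-1] = 4+11 = 15 → [2, 1, 9, 9, 4, 2, 4, 1, 11, 15]
xs[-1] = xs[6]-xs[-1] = 4-15 = -11 → [2, 1, 9, 9, 4, 2, 4, 1, 11, -11]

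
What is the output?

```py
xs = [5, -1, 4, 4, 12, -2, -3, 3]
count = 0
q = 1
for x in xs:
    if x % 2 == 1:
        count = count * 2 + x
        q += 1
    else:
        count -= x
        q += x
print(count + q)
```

x=5: odd, count = 0*2+5 = 5; q=2
x=-1: odd, count = 5*2+(-1) = 9; q=3
x=4: not odd, count = 9-4 = 5; q=7
x=4: not odd, count = 5-4 = 1; q=11
x=12: not odd, count = 1-12 = -11; q=23
x=-2: not odd, count = (-11)-(-2) = -9; q=21
x=-3: odd, count = (-9)*2+(-3) = -21; q=22
x=3: odd, count = (-21)*2+3 = -39; q=23
count+q = (-39)+23 = -16

-16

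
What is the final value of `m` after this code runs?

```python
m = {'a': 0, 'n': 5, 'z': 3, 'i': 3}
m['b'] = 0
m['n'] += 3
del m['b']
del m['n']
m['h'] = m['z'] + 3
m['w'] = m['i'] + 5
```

m['b'] = 0 → {'a': 0, 'n': 5, 'z': 3, 'i': 3, 'b': 0}
m['n'] = 5+3 = 8 → {'a': 0, 'n': 8, 'z': 3, 'i': 3, 'b': 0}
del 'b' → {'a': 0, 'n': 8, 'z': 3, 'i': 3}
del 'n' → {'a': 0, 'z': 3, 'i': 3}
m['h'] = m['z']+3 = 6 → {'a': 0, 'z': 3, 'i': 3, 'h': 6}
m['w'] = m['i']+5 = 8 → {'a': 0, 'z': 3, 'i': 3, 'h': 6, 'w': 8}

{'a': 0, 'z': 3, 'i': 3, 'h': 6, 'w': 8}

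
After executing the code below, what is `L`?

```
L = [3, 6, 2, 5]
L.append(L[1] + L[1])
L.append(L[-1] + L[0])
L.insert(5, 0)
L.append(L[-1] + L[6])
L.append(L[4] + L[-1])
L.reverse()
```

append L[1]+L[1] = 6+6 = 12 → [3, 6, 2, 5, 12]
append L[-1]+L[0] = 12+3 = 15 → [3, 6, 2, 5, 12, 15]
insert 0 at 5 → [3, 6, 2, 5, 12, 0, 15]
append L[-1]+L[6] = 15+15 = 30 → [3, 6, 2, 5, 12, 0, 15, 30]
append L[4]+L[-1] = 12+30 = 42 → [3, 6, 2, 5, 12, 0, 15, 30, 42]
reverse → [42, 30, 15, 0, 12, 5, 2, 6, 3]

[42, 30, 15, 0, 12, 5, 2, 6, 3]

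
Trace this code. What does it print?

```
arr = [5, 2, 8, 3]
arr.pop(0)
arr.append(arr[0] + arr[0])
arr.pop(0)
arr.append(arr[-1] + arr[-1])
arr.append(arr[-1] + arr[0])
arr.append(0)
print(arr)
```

pop(0) removes 5 → [2, 8, 3]
append arr[0]+arr[0] = 2+2 = 4 → [2, 8, 3, 4]
pop(0) removes 2 → [8, 3, 4]
append arr[-1]+arr[-1] = 4+4 = 8 → [8, 3, 4, 8]
append arr[-1]+arr[0] = 8+8 = 16 → [8, 3, 4, 8, 16]
append 0 → [8, 3, 4, 8, 16, 0]

[8, 3, 4, 8, 16, 0]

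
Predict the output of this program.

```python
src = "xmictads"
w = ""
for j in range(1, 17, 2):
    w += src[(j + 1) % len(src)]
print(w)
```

itdxitdx

j=1: add src[2]='i' → 'i'
j=3: add src[4]='t' → 'it'
j=5: add src[6]='d' → 'itd'
j=7: add src[0]='x' → 'itdx'
j=9: add src[2]='i' → 'itdxi'
j=11: add src[4]='t' → 'itdxit'
j=13: add src[6]='d' → 'itdxitd'
j=15: add src[0]='x' → 'itdxitdx'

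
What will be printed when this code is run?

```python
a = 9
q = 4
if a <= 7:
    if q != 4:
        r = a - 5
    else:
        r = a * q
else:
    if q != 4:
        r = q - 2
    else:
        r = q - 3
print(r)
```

1

a=9, q=4
a <= 7 is False; q != 4 is False
→ r = q - 3 = 1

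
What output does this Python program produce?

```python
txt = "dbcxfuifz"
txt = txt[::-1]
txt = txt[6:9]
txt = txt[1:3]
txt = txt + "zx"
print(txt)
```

bdzx

reverse → 'zfiufxcbd'
slice [6:9] → 'cbd'
slice [1:3] → 'bd'
+ 'zx' → 'bdzx'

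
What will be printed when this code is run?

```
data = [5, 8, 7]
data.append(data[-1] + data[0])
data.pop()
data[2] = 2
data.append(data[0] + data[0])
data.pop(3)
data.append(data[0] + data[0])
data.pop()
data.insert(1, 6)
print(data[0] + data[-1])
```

7

append data[-1]+data[0] = 7+5 = 12 → [5, 8, 7, 12]
pop() removes 12 → [5, 8, 7]
data[2] = 2 → [5, 8, 2]
append data[0]+data[0] = 5+5 = 10 → [5, 8, 2, 10]
pop(3) removes 10 → [5, 8, 2]
append data[0]+data[0] = 5+5 = 10 → [5, 8, 2, 10]
pop() removes 10 → [5, 8, 2]
insert 6 at 1 → [5, 6, 8, 2]
data[0]+data[-1] = 5+2 = 7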